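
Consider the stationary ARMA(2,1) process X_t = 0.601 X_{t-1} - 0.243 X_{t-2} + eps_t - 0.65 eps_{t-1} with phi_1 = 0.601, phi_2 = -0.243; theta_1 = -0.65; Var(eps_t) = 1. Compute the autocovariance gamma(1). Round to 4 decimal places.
\gamma(1) = 0.0095

Multiply the model equation by X_{t-k} and take expectations. With theta_0 = psi_0 = 1 and psi_j the MA(infinity) weights, this gives
  gamma(k) - sum_i phi_i gamma(k-i) = c_k,
  c_k = sigma^2 * sum_{j=k..q} theta_j psi_{j-k}   (c_k = 0 for k > q),
using gamma(-m) = gamma(m).
psi-weights needed (psi_j = theta_j + sum_i phi_i psi_{j-i}):
  psi_1 = theta_1 + phi_1 = -0.65 + (0.601) = -0.049
Right-hand sides:
  c_0 = sigma^2 (1 + theta_1 psi_1) = 1 * (1 + (-0.65)(-0.049)) = 1 * 1.03185 = 1.03185
  c_1 = sigma^2 theta_1 = 1 * (-0.65) = -0.65
  c_2 = 0
Equations for k = 0, 1, 2 (AR order 2, c_2 = 0):
  (E0) gamma(0) = phi_1 gamma(1) + phi_2 gamma(2) + c_0
  (E1) gamma(1) = phi_1 gamma(0) + phi_2 gamma(1) + c_1
  (E2) gamma(2) = phi_1 gamma(1) + phi_2 gamma(0)
From (E1): gamma(1) = A gamma(0) + B with
  A = phi_1 / (1 - phi_2) = 0.601 / 1.243 = 0.483508,   B = c_1 / (1 - phi_2) = -0.65 / 1.243 = -0.522928.
Insert (E2) into (E0): gamma(0) (1 - phi_2^2) = phi_1 (1 + phi_2) gamma(1) + c_0.
  phi_1 (1 + phi_2) = (0.601)(0.757) = 0.454957,   1 - phi_2^2 = 0.940951.
Replace gamma(1) by A gamma(0) + B and collect gamma(0):
  gamma(0) [0.940951 - (0.454957)(0.483508)] = (0.454957)(-0.522928) + 1.03185
  gamma(0) * 0.720976 = 0.79394
  gamma(0) = 0.79394 / 0.720976 = 1.101202.
  gamma(1) = A gamma(0) + B = (0.483508)(1.101202) + (-0.522928) = 0.009511.
Therefore gamma(1) = 0.0095 (to 4 decimal places).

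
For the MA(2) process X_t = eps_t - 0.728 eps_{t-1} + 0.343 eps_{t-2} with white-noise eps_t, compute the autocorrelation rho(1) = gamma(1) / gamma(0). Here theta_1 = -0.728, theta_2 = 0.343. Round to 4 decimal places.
\rho(1) = -0.5934

For an MA(q) process with theta_0 = 1, the autocovariance is
  gamma(k) = sigma^2 * sum_{i=0..q-k} theta_i * theta_{i+k},
and rho(k) = gamma(k) / gamma(0). Sigma^2 cancels.
  numerator   = (1)*(-0.728) + (-0.728)*(0.343) = -0.977704.
  denominator = (1)^2 + (-0.728)^2 + (0.343)^2 = 1.647633.
  rho(1) = -0.977704 / 1.647633 = -0.5934.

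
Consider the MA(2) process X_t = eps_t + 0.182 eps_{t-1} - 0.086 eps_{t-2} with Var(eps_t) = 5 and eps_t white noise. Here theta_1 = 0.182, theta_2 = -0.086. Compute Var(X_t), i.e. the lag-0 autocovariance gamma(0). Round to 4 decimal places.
\gamma(0) = 5.2026

For an MA(q) process X_t = eps_t + sum_i theta_i eps_{t-i} with
Var(eps_t) = sigma^2, the variance is
  gamma(0) = sigma^2 * (1 + sum_i theta_i^2).
  sum_i theta_i^2 = (0.182)^2 + (-0.086)^2 = 0.033124 + 0.007396 = 0.04052.
  gamma(0) = 5 * (1 + 0.04052) = 5 * 1.04052 = 5.2026.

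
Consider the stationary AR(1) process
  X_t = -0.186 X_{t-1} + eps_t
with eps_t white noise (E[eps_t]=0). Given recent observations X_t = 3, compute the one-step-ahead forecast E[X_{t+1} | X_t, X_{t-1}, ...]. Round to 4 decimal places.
E[X_{t+1} \mid \mathcal F_t] = -0.5580

For an AR(p) model X_t = c + sum_i phi_i X_{t-i} + eps_t, the
one-step-ahead conditional mean is
  E[X_{t+1} | X_t, ...] = c + sum_i phi_i X_{t+1-i}.
Substitute known values:
  E[X_{t+1} | ...] = (-0.186) * (3)
                   = -0.5580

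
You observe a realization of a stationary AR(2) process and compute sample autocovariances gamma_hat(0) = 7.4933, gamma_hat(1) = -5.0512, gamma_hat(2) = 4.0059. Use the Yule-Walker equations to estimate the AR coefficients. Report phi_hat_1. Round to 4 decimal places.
\hat\phi_{1} = -0.5750

The Yule-Walker equations for an AR(p) process read, in matrix form,
  Gamma_p phi = r_p,   with   (Gamma_p)_{ij} = gamma(|i - j|),
                       (r_p)_i = gamma(i),   i,j = 1..p.
Substitute the sample gammas (Toeplitz matrix and right-hand side of size 2):
  Gamma_p = [[7.4933, -5.0512], [-5.0512, 7.4933]]
  r_p     = [-5.0512, 4.0059]
Written out:
  7.4933 phi_1 - 5.0512 phi_2 = -5.0512
  -5.0512 phi_1 + 7.4933 phi_2 = 4.0059
Solve by Cramer's rule:
  det = gamma(0)^2 - gamma(1)^2 = (7.4933)^2 - (-5.0512)^2 = 56.14954489 - 25.51462144 = 30.63492345
  phi_hat_1 = [gamma(1) gamma(0) - gamma(1) gamma(2)] / det = [(-5.0512)(7.4933) - (-5.0512)(4.0059)] / 30.63492345 = -17.61555488 / 30.63492345 = -0.575
  phi_hat_2 = [gamma(0) gamma(2) - gamma(1)^2] / det = [(7.4933)(4.0059) - (-5.0512)^2] / 30.63492345 = 4.50278903 / 30.63492345 = 0.147
So phi_hat = [-0.5750, 0.1470].
Therefore phi_hat_1 = -0.5750.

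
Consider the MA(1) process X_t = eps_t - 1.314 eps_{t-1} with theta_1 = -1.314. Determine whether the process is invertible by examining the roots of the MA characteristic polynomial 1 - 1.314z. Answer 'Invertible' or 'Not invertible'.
\text{Not invertible}

The MA(q) characteristic polynomial is P(z) = 1 - 1.314z.
Invertibility requires all roots to lie outside the unit circle, i.e. |z| > 1 for every root.
This is linear in z: 1 + (-1.314) z = 0  =>  z = -1/(-1.314) = 0.761035,  |z| = 0.761035.
Moduli of all roots: 0.7610.
All moduli strictly greater than 1? No.
Verdict: Not invertible.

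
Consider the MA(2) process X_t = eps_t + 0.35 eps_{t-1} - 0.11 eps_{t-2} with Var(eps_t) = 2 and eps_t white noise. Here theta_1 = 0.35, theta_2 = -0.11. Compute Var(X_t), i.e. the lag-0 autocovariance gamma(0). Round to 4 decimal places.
\gamma(0) = 2.2692

For an MA(q) process X_t = eps_t + sum_i theta_i eps_{t-i} with
Var(eps_t) = sigma^2, the variance is
  gamma(0) = sigma^2 * (1 + sum_i theta_i^2).
  sum_i theta_i^2 = (0.35)^2 + (-0.11)^2 = 0.1225 + 0.0121 = 0.1346.
  gamma(0) = 2 * (1 + 0.1346) = 2 * 1.1346 = 2.2692.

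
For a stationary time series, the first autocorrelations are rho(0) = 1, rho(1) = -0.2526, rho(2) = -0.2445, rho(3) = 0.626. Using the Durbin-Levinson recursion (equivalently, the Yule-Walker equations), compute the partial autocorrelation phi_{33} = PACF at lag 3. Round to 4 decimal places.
\phi_{33} = 0.5520

The PACF at lag k is phi_{kk}, the last component of the solution
to the Yule-Walker system G_k phi = r_k where
  (G_k)_{ij} = rho(|i - j|), (r_k)_i = rho(i), i,j = 1..k.
Equivalently, Durbin-Levinson gives phi_{kk} iteratively:
  phi_{11} = rho(1)
  phi_{kk} = [rho(k) - sum_{j=1..k-1} phi_{k-1,j} rho(k-j)]
            / [1 - sum_{j=1..k-1} phi_{k-1,j} rho(j)],
  phi_{k,j} = phi_{k-1,j} - phi_{kk} phi_{k-1,k-j},  j = 1..k-1.
Step k = 1:
  phi_11 = rho(1) = -0.2526.
Step k = 2:
  phi_22 = [rho(2) - phi_11 rho(1)] / [1 - phi_11 rho(1)] = [-0.2445 - (-0.2526)(-0.2526)] / [1 - (-0.2526)(-0.2526)]
         = -0.30830676 / 0.93619324 = -0.32932.
  Update: phi_21 = phi_11 - phi_22 phi_11 = -0.2526 - (-0.32932)(-0.2526) = -0.335786.
Step k = 3:
  phi_33 = [rho(3) - phi_21 rho(2) - phi_22 rho(1)] / [1 - phi_21 rho(1) - phi_22 rho(2)]
    numerator   = 0.626 - (-0.335786)(-0.2445) - (-0.32932)(-0.2526) = 0.46071417
    denominator = 1 - (-0.335786)(-0.2526) - (-0.32932)(-0.2445) = 0.83466179
  phi_33 = 0.46071417 / 0.83466179 = 0.552.
Therefore phi_{33} = 0.5520.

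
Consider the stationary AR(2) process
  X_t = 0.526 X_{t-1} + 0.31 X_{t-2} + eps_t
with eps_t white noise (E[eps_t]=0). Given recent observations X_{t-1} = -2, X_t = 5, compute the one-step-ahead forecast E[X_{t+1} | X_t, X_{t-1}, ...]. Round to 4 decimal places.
E[X_{t+1} \mid \mathcal F_t] = 2.0100

For an AR(p) model X_t = c + sum_i phi_i X_{t-i} + eps_t, the
one-step-ahead conditional mean is
  E[X_{t+1} | X_t, ...] = c + sum_i phi_i X_{t+1-i}.
Substitute known values:
  E[X_{t+1} | ...] = (0.526) * (5) + (0.31) * (-2)
                   = 2.0100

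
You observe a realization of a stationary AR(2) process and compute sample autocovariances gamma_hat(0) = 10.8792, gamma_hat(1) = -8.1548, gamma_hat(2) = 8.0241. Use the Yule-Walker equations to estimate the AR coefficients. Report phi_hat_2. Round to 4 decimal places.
\hat\phi_{2} = 0.4010

The Yule-Walker equations for an AR(p) process read, in matrix form,
  Gamma_p phi = r_p,   with   (Gamma_p)_{ij} = gamma(|i - j|),
                       (r_p)_i = gamma(i),   i,j = 1..p.
Substitute the sample gammas (Toeplitz matrix and right-hand side of size 2):
  Gamma_p = [[10.8792, -8.1548], [-8.1548, 10.8792]]
  r_p     = [-8.1548, 8.0241]
Written out:
  10.8792 phi_1 - 8.1548 phi_2 = -8.1548
  -8.1548 phi_1 + 10.8792 phi_2 = 8.0241
Solve by Cramer's rule:
  det = gamma(0)^2 - gamma(1)^2 = (10.8792)^2 - (-8.1548)^2 = 118.35699264 - 66.50076304 = 51.8562296
  phi_hat_1 = [gamma(1) gamma(0) - gamma(1) gamma(2)] / det = [(-8.1548)(10.8792) - (-8.1548)(8.0241)] / 51.8562296 = -23.28276948 / 51.8562296 = -0.449
  phi_hat_2 = [gamma(0) gamma(2) - gamma(1)^2] / det = [(10.8792)(8.0241) - (-8.1548)^2] / 51.8562296 = 20.79502568 / 51.8562296 = 0.401
So phi_hat = [-0.4490, 0.4010].
Therefore phi_hat_2 = 0.4010.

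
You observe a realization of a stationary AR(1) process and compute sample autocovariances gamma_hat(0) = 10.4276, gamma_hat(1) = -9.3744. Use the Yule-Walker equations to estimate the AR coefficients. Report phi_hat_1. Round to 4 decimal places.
\hat\phi_{1} = -0.8990

The Yule-Walker equations for an AR(p) process read, in matrix form,
  Gamma_p phi = r_p,   with   (Gamma_p)_{ij} = gamma(|i - j|),
                       (r_p)_i = gamma(i),   i,j = 1..p.
Substitute the sample gammas (Toeplitz matrix and right-hand side of size 1):
  Gamma_p = [[10.4276]]
  r_p     = [-9.3744]
With p = 1 this is the single equation gamma(0) phi_1 = gamma(1):
  phi_hat_1 = gamma(1) / gamma(0) = -9.3744 / 10.4276 = -0.8990.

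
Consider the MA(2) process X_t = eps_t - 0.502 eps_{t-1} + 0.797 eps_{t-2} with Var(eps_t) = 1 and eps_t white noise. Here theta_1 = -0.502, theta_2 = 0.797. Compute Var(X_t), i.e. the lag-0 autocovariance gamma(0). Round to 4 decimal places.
\gamma(0) = 1.8872

For an MA(q) process X_t = eps_t + sum_i theta_i eps_{t-i} with
Var(eps_t) = sigma^2, the variance is
  gamma(0) = sigma^2 * (1 + sum_i theta_i^2).
  sum_i theta_i^2 = (-0.502)^2 + (0.797)^2 = 0.252004 + 0.635209 = 0.887213.
  gamma(0) = 1 * (1 + 0.887213) = 1 * 1.887213 = 1.887213, which rounds to 1.8872.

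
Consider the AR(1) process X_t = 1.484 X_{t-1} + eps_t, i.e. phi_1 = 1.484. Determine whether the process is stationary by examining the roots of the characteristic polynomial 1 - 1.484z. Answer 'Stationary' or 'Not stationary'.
\text{Not stationary}

The AR(p) characteristic polynomial is P(z) = 1 - 1.484z.
Stationarity requires all roots to lie outside the unit circle, i.e. |z| > 1 for every root.
This is linear in z: 1 + (-1.484) z = 0  =>  z = -1/(-1.484) = 0.673854,  |z| = 0.673854.
Moduli of all roots: 0.6739.
All moduli strictly greater than 1? No.
Verdict: Not stationary.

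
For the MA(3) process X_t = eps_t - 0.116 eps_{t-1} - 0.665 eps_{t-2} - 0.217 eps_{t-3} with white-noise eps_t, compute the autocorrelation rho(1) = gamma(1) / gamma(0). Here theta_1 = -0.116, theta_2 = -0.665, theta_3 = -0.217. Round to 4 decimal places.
\rho(1) = 0.0702

For an MA(q) process with theta_0 = 1, the autocovariance is
  gamma(k) = sigma^2 * sum_{i=0..q-k} theta_i * theta_{i+k},
and rho(k) = gamma(k) / gamma(0). Sigma^2 cancels.
  numerator   = (1)*(-0.116) + (-0.116)*(-0.665) + (-0.665)*(-0.217) = 0.105445.
  denominator = (1)^2 + (-0.116)^2 + (-0.665)^2 + (-0.217)^2 = 1.50277.
  rho(1) = 0.105445 / 1.50277 = 0.0702.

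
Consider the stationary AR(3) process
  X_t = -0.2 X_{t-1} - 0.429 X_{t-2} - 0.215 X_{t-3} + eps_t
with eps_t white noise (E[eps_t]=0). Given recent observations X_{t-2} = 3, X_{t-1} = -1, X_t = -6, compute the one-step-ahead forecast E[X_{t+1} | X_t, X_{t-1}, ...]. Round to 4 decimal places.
E[X_{t+1} \mid \mathcal F_t] = 0.9840

For an AR(p) model X_t = c + sum_i phi_i X_{t-i} + eps_t, the
one-step-ahead conditional mean is
  E[X_{t+1} | X_t, ...] = c + sum_i phi_i X_{t+1-i}.
Substitute known values:
  E[X_{t+1} | ...] = (-0.2) * (-6) + (-0.429) * (-1) + (-0.215) * (3)
                   = 0.9840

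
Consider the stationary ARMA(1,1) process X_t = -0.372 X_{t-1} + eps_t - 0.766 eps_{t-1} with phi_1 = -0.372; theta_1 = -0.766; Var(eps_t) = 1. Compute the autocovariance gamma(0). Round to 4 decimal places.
\gamma(0) = 2.5030

Multiply the model equation by X_{t-k} and take expectations. With theta_0 = psi_0 = 1 and psi_j the MA(infinity) weights, this gives
  gamma(k) - sum_i phi_i gamma(k-i) = c_k,
  c_k = sigma^2 * sum_{j=k..q} theta_j psi_{j-k}   (c_k = 0 for k > q),
using gamma(-m) = gamma(m).
psi-weights needed (psi_j = theta_j + sum_i phi_i psi_{j-i}):
  psi_1 = theta_1 + phi_1 = -0.766 + (-0.372) = -1.138
Right-hand sides:
  c_0 = sigma^2 (1 + theta_1 psi_1) = 1 * (1 + (-0.766)(-1.138)) = 1 * 1.871708 = 1.871708
  c_1 = sigma^2 theta_1 = 1 * (-0.766) = -0.766
  c_2 = 0
Equations for k = 0 and k = 1 (AR order 1):
  gamma(0) = phi_1 gamma(1) + c_0
  gamma(1) = phi_1 gamma(0) + c_1
Substituting the second into the first: gamma(0) (1 - phi_1^2) = c_0 + phi_1 c_1, so
  gamma(0) = (c_0 + phi_1 c_1) / (1 - phi_1^2) = (1.871708 + (-0.372)(-0.766)) / (1 - (-0.372)^2) = 2.15666 / 0.861616 = 2.503041.
Therefore gamma(0) = 2.5030 (to 4 decimal places).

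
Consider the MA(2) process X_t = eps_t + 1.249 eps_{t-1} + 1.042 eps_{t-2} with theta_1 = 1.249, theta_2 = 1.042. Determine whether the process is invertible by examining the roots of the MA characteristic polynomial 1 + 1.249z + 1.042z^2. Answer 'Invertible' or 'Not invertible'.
\text{Not invertible}

The MA(q) characteristic polynomial is P(z) = 1 + 1.249z + 1.042z^2.
Invertibility requires all roots to lie outside the unit circle, i.e. |z| > 1 for every root.
Set 1 + (1.249) z + (1.042) z^2 = 0, i.e. a z^2 + b z + c = 0 with a = 1.042, b = 1.249, c = 1.
Discriminant D = b^2 - 4ac = (1.249)^2 - 4*(1.042)*1 = 1.560001 - (4.168) = -2.607999.
D < 0, so the roots are the complex-conjugate pair z = (-b +/- i sqrt(-D)) / (2a) = -0.5993 +/- 0.7749i.
For a conjugate pair |z|^2 = z * conj(z) = (product of roots) = c/a = 1/(1.042) = 0.959693, so |z| = sqrt(0.959693) = 0.9796 for both roots.
Moduli of all roots: 0.9796, 0.9796.
All moduli strictly greater than 1? No.
Verdict: Not invertible.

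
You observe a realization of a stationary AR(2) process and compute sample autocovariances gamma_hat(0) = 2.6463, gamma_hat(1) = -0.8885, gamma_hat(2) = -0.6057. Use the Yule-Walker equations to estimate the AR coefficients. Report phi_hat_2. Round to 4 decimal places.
\hat\phi_{2} = -0.3850

The Yule-Walker equations for an AR(p) process read, in matrix form,
  Gamma_p phi = r_p,   with   (Gamma_p)_{ij} = gamma(|i - j|),
                       (r_p)_i = gamma(i),   i,j = 1..p.
Substitute the sample gammas (Toeplitz matrix and right-hand side of size 2):
  Gamma_p = [[2.6463, -0.8885], [-0.8885, 2.6463]]
  r_p     = [-0.8885, -0.6057]
Written out:
  2.6463 phi_1 - 0.8885 phi_2 = -0.8885
  -0.8885 phi_1 + 2.6463 phi_2 = -0.6057
Solve by Cramer's rule:
  det = gamma(0)^2 - gamma(1)^2 = (2.6463)^2 - (-0.8885)^2 = 7.00290369 - 0.78943225 = 6.21347144
  phi_hat_1 = [gamma(1) gamma(0) - gamma(1) gamma(2)] / det = [(-0.8885)(2.6463) - (-0.8885)(-0.6057)] / 6.21347144 = -2.889402 / 6.21347144 = -0.465
  phi_hat_2 = [gamma(0) gamma(2) - gamma(1)^2] / det = [(2.6463)(-0.6057) - (-0.8885)^2] / 6.21347144 = -2.39229616 / 6.21347144 = -0.385
So phi_hat = [-0.4650, -0.3850].
Therefore phi_hat_2 = -0.3850.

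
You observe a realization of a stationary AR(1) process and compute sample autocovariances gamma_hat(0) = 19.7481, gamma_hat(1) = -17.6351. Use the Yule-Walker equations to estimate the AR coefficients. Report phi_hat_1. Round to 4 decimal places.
\hat\phi_{1} = -0.8930

The Yule-Walker equations for an AR(p) process read, in matrix form,
  Gamma_p phi = r_p,   with   (Gamma_p)_{ij} = gamma(|i - j|),
                       (r_p)_i = gamma(i),   i,j = 1..p.
Substitute the sample gammas (Toeplitz matrix and right-hand side of size 1):
  Gamma_p = [[19.7481]]
  r_p     = [-17.6351]
With p = 1 this is the single equation gamma(0) phi_1 = gamma(1):
  phi_hat_1 = gamma(1) / gamma(0) = -17.6351 / 19.7481 = -0.8930.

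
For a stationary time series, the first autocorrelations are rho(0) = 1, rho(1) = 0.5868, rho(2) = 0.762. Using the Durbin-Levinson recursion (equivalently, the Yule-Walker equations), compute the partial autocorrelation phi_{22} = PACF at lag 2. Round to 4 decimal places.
\phi_{22} = 0.6370

The PACF at lag k is phi_{kk}, the last component of the solution
to the Yule-Walker system G_k phi = r_k where
  (G_k)_{ij} = rho(|i - j|), (r_k)_i = rho(i), i,j = 1..k.
Equivalently, Durbin-Levinson gives phi_{kk} iteratively:
  phi_{11} = rho(1)
  phi_{kk} = [rho(k) - sum_{j=1..k-1} phi_{k-1,j} rho(k-j)]
            / [1 - sum_{j=1..k-1} phi_{k-1,j} rho(j)],
  phi_{k,j} = phi_{k-1,j} - phi_{kk} phi_{k-1,k-j},  j = 1..k-1.
Step k = 1:
  phi_11 = rho(1) = 0.5868.
Step k = 2:
  phi_22 = [rho(2) - phi_11 rho(1)] / [1 - phi_11 rho(1)] = [0.762 - (0.5868)(0.5868)] / [1 - (0.5868)(0.5868)]
         = 0.41766576 / 0.65566576 = 0.637.
Therefore phi_{22} = 0.6370.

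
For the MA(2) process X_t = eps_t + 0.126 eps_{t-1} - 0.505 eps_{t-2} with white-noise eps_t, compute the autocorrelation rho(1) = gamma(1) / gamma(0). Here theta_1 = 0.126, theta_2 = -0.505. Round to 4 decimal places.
\rho(1) = 0.0491

For an MA(q) process with theta_0 = 1, the autocovariance is
  gamma(k) = sigma^2 * sum_{i=0..q-k} theta_i * theta_{i+k},
and rho(k) = gamma(k) / gamma(0). Sigma^2 cancels.
  numerator   = (1)*(0.126) + (0.126)*(-0.505) = 0.06237.
  denominator = (1)^2 + (0.126)^2 + (-0.505)^2 = 1.270901.
  rho(1) = 0.06237 / 1.270901 = 0.0491.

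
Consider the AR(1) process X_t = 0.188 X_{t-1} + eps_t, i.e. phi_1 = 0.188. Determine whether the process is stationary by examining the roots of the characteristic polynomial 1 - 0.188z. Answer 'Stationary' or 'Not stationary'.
\text{Stationary}

The AR(p) characteristic polynomial is P(z) = 1 - 0.188z.
Stationarity requires all roots to lie outside the unit circle, i.e. |z| > 1 for every root.
This is linear in z: 1 + (-0.188) z = 0  =>  z = -1/(-0.188) = 5.319149,  |z| = 5.319149.
Moduli of all roots: 5.3191.
All moduli strictly greater than 1? Yes.
Verdict: Stationary.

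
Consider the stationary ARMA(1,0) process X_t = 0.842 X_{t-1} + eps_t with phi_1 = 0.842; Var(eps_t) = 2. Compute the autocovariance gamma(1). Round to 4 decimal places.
\gamma(1) = 5.7862

Multiply the model equation by X_{t-k} and take expectations. With theta_0 = psi_0 = 1 and psi_j the MA(infinity) weights, this gives
  gamma(k) - sum_i phi_i gamma(k-i) = c_k,
  c_k = sigma^2 * sum_{j=k..q} theta_j psi_{j-k}   (c_k = 0 for k > q),
using gamma(-m) = gamma(m).
Pure AR (q = 0): c_0 = sigma^2 = 2, c_k = 0 for k >= 1.
Equations for k = 0 and k = 1 (AR order 1):
  gamma(0) = phi_1 gamma(1) + c_0
  gamma(1) = phi_1 gamma(0) + c_1
Substituting the second into the first: gamma(0) (1 - phi_1^2) = c_0 + phi_1 c_1, so
  gamma(0) = c_0 / (1 - phi_1^2) = 2 / (1 - (0.842)^2) = 2 / 0.291036 = 6.872002.
  gamma(1) = phi_1 gamma(0) = (0.842)(6.872002) = 5.786226.
Therefore gamma(1) = 5.7862 (to 4 decimal places).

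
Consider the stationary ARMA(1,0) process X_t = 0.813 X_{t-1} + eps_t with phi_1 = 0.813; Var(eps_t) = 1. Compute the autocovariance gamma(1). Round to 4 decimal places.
\gamma(1) = 2.3980

Multiply the model equation by X_{t-k} and take expectations. With theta_0 = psi_0 = 1 and psi_j the MA(infinity) weights, this gives
  gamma(k) - sum_i phi_i gamma(k-i) = c_k,
  c_k = sigma^2 * sum_{j=k..q} theta_j psi_{j-k}   (c_k = 0 for k > q),
using gamma(-m) = gamma(m).
Pure AR (q = 0): c_0 = sigma^2 = 1, c_k = 0 for k >= 1.
Equations for k = 0 and k = 1 (AR order 1):
  gamma(0) = phi_1 gamma(1) + c_0
  gamma(1) = phi_1 gamma(0) + c_1
Substituting the second into the first: gamma(0) (1 - phi_1^2) = c_0 + phi_1 c_1, so
  gamma(0) = c_0 / (1 - phi_1^2) = 1 / (1 - (0.813)^2) = 1 / 0.339031 = 2.949583.
  gamma(1) = phi_1 gamma(0) = (0.813)(2.949583) = 2.398011.
Therefore gamma(1) = 2.3980 (to 4 decimal places).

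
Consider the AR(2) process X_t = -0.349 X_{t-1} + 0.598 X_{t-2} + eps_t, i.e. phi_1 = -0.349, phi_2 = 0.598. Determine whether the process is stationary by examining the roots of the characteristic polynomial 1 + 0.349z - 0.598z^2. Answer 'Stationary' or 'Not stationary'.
\text{Stationary}

The AR(p) characteristic polynomial is P(z) = 1 + 0.349z - 0.598z^2.
Stationarity requires all roots to lie outside the unit circle, i.e. |z| > 1 for every root.
Set 1 + (0.349) z + (-0.598) z^2 = 0, i.e. a z^2 + b z + c = 0 with a = -0.598, b = 0.349, c = 1.
Discriminant D = b^2 - 4ac = (0.349)^2 - 4*(-0.598)*1 = 0.121801 - (-2.392) = 2.513801.
D >= 0, so the roots are real: z = (-b +/- sqrt(D)) / (2a) = (-0.349 +/- 1.585497) / (-1.196).
  z_1 = (-0.349 + 1.585497) / (-1.196) = -1.0339,   |z_1| = 1.0339.
  z_2 = (-0.349 - 1.585497) / (-1.196) = 1.6175,   |z_2| = 1.6175.
Moduli of all roots: 1.0339, 1.6175.
All moduli strictly greater than 1? Yes.
Verdict: Stationary.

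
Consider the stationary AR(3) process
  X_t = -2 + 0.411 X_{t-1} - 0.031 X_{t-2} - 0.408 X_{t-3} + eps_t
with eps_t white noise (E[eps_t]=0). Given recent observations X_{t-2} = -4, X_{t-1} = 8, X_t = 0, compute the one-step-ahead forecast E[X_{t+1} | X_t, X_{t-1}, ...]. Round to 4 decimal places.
E[X_{t+1} \mid \mathcal F_t] = -0.6160

For an AR(p) model X_t = c + sum_i phi_i X_{t-i} + eps_t, the
one-step-ahead conditional mean is
  E[X_{t+1} | X_t, ...] = c + sum_i phi_i X_{t+1-i}.
Substitute known values:
  E[X_{t+1} | ...] = -2 + (0.411) * (0) + (-0.031) * (8) + (-0.408) * (-4)
                   = -0.6160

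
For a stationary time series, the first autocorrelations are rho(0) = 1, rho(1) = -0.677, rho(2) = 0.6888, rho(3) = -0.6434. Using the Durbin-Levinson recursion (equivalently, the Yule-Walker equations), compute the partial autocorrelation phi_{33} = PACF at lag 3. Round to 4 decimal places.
\phi_{33} = -0.1971

The PACF at lag k is phi_{kk}, the last component of the solution
to the Yule-Walker system G_k phi = r_k where
  (G_k)_{ij} = rho(|i - j|), (r_k)_i = rho(i), i,j = 1..k.
Equivalently, Durbin-Levinson gives phi_{kk} iteratively:
  phi_{11} = rho(1)
  phi_{kk} = [rho(k) - sum_{j=1..k-1} phi_{k-1,j} rho(k-j)]
            / [1 - sum_{j=1..k-1} phi_{k-1,j} rho(j)],
  phi_{k,j} = phi_{k-1,j} - phi_{kk} phi_{k-1,k-j},  j = 1..k-1.
Step k = 1:
  phi_11 = rho(1) = -0.677.
Step k = 2:
  phi_22 = [rho(2) - phi_11 rho(1)] / [1 - phi_11 rho(1)] = [0.6888 - (-0.677)(-0.677)] / [1 - (-0.677)(-0.677)]
         = 0.230471 / 0.541671 = 0.425482.
  Update: phi_21 = phi_11 - phi_22 phi_11 = -0.677 - (0.425482)(-0.677) = -0.388949.
Step k = 3:
  phi_33 = [rho(3) - phi_21 rho(2) - phi_22 rho(1)] / [1 - phi_21 rho(1) - phi_22 rho(2)]
    numerator   = -0.6434 - (-0.388949)(0.6888) - (0.425482)(-0.677) = -0.08744093
    denominator = 1 - (-0.388949)(-0.677) - (0.425482)(0.6888) = 0.44360985
  phi_33 = -0.08744093 / 0.44360985 = -0.1971.
Therefore phi_{33} = -0.1971.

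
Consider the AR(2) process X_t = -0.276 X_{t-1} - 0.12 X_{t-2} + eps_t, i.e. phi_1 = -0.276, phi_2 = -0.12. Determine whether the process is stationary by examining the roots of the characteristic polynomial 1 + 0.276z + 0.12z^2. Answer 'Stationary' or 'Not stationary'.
\text{Stationary}

The AR(p) characteristic polynomial is P(z) = 1 + 0.276z + 0.12z^2.
Stationarity requires all roots to lie outside the unit circle, i.e. |z| > 1 for every root.
Set 1 + (0.276) z + (0.12) z^2 = 0, i.e. a z^2 + b z + c = 0 with a = 0.12, b = 0.276, c = 1.
Discriminant D = b^2 - 4ac = (0.276)^2 - 4*(0.12)*1 = 0.076176 - (0.48) = -0.403824.
D < 0, so the roots are the complex-conjugate pair z = (-b +/- i sqrt(-D)) / (2a) = -1.15 +/- 2.6478i.
For a conjugate pair |z|^2 = z * conj(z) = (product of roots) = c/a = 1/(0.12) = 8.333333, so |z| = sqrt(8.333333) = 2.8868 for both roots.
Moduli of all roots: 2.8868, 2.8868.
All moduli strictly greater than 1? Yes.
Verdict: Stationary.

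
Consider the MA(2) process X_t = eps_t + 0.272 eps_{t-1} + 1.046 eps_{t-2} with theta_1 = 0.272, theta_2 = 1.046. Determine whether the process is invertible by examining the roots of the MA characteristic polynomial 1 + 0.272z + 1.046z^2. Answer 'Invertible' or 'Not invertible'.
\text{Not invertible}

The MA(q) characteristic polynomial is P(z) = 1 + 0.272z + 1.046z^2.
Invertibility requires all roots to lie outside the unit circle, i.e. |z| > 1 for every root.
Set 1 + (0.272) z + (1.046) z^2 = 0, i.e. a z^2 + b z + c = 0 with a = 1.046, b = 0.272, c = 1.
Discriminant D = b^2 - 4ac = (0.272)^2 - 4*(1.046)*1 = 0.073984 - (4.184) = -4.110016.
D < 0, so the roots are the complex-conjugate pair z = (-b +/- i sqrt(-D)) / (2a) = -0.13 +/- 0.9691i.
For a conjugate pair |z|^2 = z * conj(z) = (product of roots) = c/a = 1/(1.046) = 0.956023, so |z| = sqrt(0.956023) = 0.9778 for both roots.
Moduli of all roots: 0.9778, 0.9778.
All moduli strictly greater than 1? No.
Verdict: Not invertible.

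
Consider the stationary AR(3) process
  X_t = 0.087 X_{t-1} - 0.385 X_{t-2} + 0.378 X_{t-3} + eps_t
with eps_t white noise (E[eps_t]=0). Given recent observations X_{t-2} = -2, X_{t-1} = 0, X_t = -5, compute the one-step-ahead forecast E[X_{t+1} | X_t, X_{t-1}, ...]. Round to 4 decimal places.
E[X_{t+1} \mid \mathcal F_t] = -1.1910

For an AR(p) model X_t = c + sum_i phi_i X_{t-i} + eps_t, the
one-step-ahead conditional mean is
  E[X_{t+1} | X_t, ...] = c + sum_i phi_i X_{t+1-i}.
Substitute known values:
  E[X_{t+1} | ...] = (0.087) * (-5) + (-0.385) * (0) + (0.378) * (-2)
                   = -1.1910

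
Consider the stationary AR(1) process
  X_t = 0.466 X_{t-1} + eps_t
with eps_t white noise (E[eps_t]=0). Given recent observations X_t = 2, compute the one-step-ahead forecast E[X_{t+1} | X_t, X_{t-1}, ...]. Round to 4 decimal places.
E[X_{t+1} \mid \mathcal F_t] = 0.9320

For an AR(p) model X_t = c + sum_i phi_i X_{t-i} + eps_t, the
one-step-ahead conditional mean is
  E[X_{t+1} | X_t, ...] = c + sum_i phi_i X_{t+1-i}.
Substitute known values:
  E[X_{t+1} | ...] = (0.466) * (2)
                   = 0.9320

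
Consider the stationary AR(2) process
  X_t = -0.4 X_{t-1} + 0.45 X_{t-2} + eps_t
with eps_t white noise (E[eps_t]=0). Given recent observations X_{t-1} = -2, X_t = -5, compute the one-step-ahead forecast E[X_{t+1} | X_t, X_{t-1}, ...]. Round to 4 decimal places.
E[X_{t+1} \mid \mathcal F_t] = 1.1000

For an AR(p) model X_t = c + sum_i phi_i X_{t-i} + eps_t, the
one-step-ahead conditional mean is
  E[X_{t+1} | X_t, ...] = c + sum_i phi_i X_{t+1-i}.
Substitute known values:
  E[X_{t+1} | ...] = (-0.4) * (-5) + (0.45) * (-2)
                   = 1.1000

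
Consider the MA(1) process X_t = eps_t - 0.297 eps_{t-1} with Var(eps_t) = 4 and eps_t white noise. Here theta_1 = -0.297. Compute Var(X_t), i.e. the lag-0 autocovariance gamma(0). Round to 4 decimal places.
\gamma(0) = 4.3528

For an MA(q) process X_t = eps_t + sum_i theta_i eps_{t-i} with
Var(eps_t) = sigma^2, the variance is
  gamma(0) = sigma^2 * (1 + sum_i theta_i^2).
  sum_i theta_i^2 = (-0.297)^2 = 0.088209.
  gamma(0) = 4 * (1 + 0.088209) = 4 * 1.088209 = 4.352836, which rounds to 4.3528.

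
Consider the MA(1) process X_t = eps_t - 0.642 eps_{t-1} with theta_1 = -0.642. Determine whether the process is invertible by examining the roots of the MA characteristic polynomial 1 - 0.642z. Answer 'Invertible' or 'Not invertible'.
\text{Invertible}

The MA(q) characteristic polynomial is P(z) = 1 - 0.642z.
Invertibility requires all roots to lie outside the unit circle, i.e. |z| > 1 for every root.
This is linear in z: 1 + (-0.642) z = 0  =>  z = -1/(-0.642) = 1.557632,  |z| = 1.557632.
Moduli of all roots: 1.5576.
All moduli strictly greater than 1? Yes.
Verdict: Invertible.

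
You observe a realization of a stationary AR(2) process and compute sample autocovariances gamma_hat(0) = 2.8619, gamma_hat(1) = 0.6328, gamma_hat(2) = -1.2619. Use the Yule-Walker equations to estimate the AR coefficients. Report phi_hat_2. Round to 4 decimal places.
\hat\phi_{2} = -0.5150

The Yule-Walker equations for an AR(p) process read, in matrix form,
  Gamma_p phi = r_p,   with   (Gamma_p)_{ij} = gamma(|i - j|),
                       (r_p)_i = gamma(i),   i,j = 1..p.
Substitute the sample gammas (Toeplitz matrix and right-hand side of size 2):
  Gamma_p = [[2.8619, 0.6328], [0.6328, 2.8619]]
  r_p     = [0.6328, -1.2619]
Written out:
  2.8619 phi_1 + 0.6328 phi_2 = 0.6328
  0.6328 phi_1 + 2.8619 phi_2 = -1.2619
Solve by Cramer's rule:
  det = gamma(0)^2 - gamma(1)^2 = (2.8619)^2 - (0.6328)^2 = 8.19047161 - 0.40043584 = 7.79003577
  phi_hat_1 = [gamma(1) gamma(0) - gamma(1) gamma(2)] / det = [(0.6328)(2.8619) - (0.6328)(-1.2619)] / 7.79003577 = 2.60954064 / 7.79003577 = 0.335
  phi_hat_2 = [gamma(0) gamma(2) - gamma(1)^2] / det = [(2.8619)(-1.2619) - (0.6328)^2] / 7.79003577 = -4.01186745 / 7.79003577 = -0.515
So phi_hat = [0.3350, -0.5150].
Therefore phi_hat_2 = -0.5150.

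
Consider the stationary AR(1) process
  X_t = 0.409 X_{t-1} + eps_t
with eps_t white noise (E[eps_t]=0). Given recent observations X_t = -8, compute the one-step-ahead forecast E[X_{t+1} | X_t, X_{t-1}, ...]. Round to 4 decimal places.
E[X_{t+1} \mid \mathcal F_t] = -3.2720

For an AR(p) model X_t = c + sum_i phi_i X_{t-i} + eps_t, the
one-step-ahead conditional mean is
  E[X_{t+1} | X_t, ...] = c + sum_i phi_i X_{t+1-i}.
Substitute known values:
  E[X_{t+1} | ...] = (0.409) * (-8)
                   = -3.2720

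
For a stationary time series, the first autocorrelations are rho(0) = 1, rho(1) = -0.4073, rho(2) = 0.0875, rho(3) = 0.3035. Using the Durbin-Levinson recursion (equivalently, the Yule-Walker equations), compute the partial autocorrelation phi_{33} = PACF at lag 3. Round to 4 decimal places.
\phi_{33} = 0.3680

The PACF at lag k is phi_{kk}, the last component of the solution
to the Yule-Walker system G_k phi = r_k where
  (G_k)_{ij} = rho(|i - j|), (r_k)_i = rho(i), i,j = 1..k.
Equivalently, Durbin-Levinson gives phi_{kk} iteratively:
  phi_{11} = rho(1)
  phi_{kk} = [rho(k) - sum_{j=1..k-1} phi_{k-1,j} rho(k-j)]
            / [1 - sum_{j=1..k-1} phi_{k-1,j} rho(j)],
  phi_{k,j} = phi_{k-1,j} - phi_{kk} phi_{k-1,k-j},  j = 1..k-1.
Step k = 1:
  phi_11 = rho(1) = -0.4073.
Step k = 2:
  phi_22 = [rho(2) - phi_11 rho(1)] / [1 - phi_11 rho(1)] = [0.0875 - (-0.4073)(-0.4073)] / [1 - (-0.4073)(-0.4073)]
         = -0.07839329 / 0.83410671 = -0.093985.
  Update: phi_21 = phi_11 - phi_22 phi_11 = -0.4073 - (-0.093985)(-0.4073) = -0.44558.
Step k = 3:
  phi_33 = [rho(3) - phi_21 rho(2) - phi_22 rho(1)] / [1 - phi_21 rho(1) - phi_22 rho(2)]
    numerator   = 0.3035 - (-0.44558)(0.0875) - (-0.093985)(-0.4073) = 0.30420827
    denominator = 1 - (-0.44558)(-0.4073) - (-0.093985)(0.0875) = 0.82673894
  phi_33 = 0.30420827 / 0.82673894 = 0.368.
Therefore phi_{33} = 0.3680.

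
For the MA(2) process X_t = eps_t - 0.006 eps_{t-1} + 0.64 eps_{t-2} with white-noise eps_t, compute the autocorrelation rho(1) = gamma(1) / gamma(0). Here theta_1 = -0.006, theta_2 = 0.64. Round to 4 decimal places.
\rho(1) = -0.0070

For an MA(q) process with theta_0 = 1, the autocovariance is
  gamma(k) = sigma^2 * sum_{i=0..q-k} theta_i * theta_{i+k},
and rho(k) = gamma(k) / gamma(0). Sigma^2 cancels.
  numerator   = (1)*(-0.006) + (-0.006)*(0.64) = -0.00984.
  denominator = (1)^2 + (-0.006)^2 + (0.64)^2 = 1.409636.
  rho(1) = -0.00984 / 1.409636 = -0.0070.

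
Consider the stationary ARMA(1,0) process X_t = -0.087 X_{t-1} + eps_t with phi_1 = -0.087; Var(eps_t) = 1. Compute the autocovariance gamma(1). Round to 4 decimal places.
\gamma(1) = -0.0877

Multiply the model equation by X_{t-k} and take expectations. With theta_0 = psi_0 = 1 and psi_j the MA(infinity) weights, this gives
  gamma(k) - sum_i phi_i gamma(k-i) = c_k,
  c_k = sigma^2 * sum_{j=k..q} theta_j psi_{j-k}   (c_k = 0 for k > q),
using gamma(-m) = gamma(m).
Pure AR (q = 0): c_0 = sigma^2 = 1, c_k = 0 for k >= 1.
Equations for k = 0 and k = 1 (AR order 1):
  gamma(0) = phi_1 gamma(1) + c_0
  gamma(1) = phi_1 gamma(0) + c_1
Substituting the second into the first: gamma(0) (1 - phi_1^2) = c_0 + phi_1 c_1, so
  gamma(0) = c_0 / (1 - phi_1^2) = 1 / (1 - (-0.087)^2) = 1 / 0.992431 = 1.007627.
  gamma(1) = phi_1 gamma(0) = (-0.087)(1.007627) = -0.087664.
Therefore gamma(1) = -0.0877 (to 4 decimal places).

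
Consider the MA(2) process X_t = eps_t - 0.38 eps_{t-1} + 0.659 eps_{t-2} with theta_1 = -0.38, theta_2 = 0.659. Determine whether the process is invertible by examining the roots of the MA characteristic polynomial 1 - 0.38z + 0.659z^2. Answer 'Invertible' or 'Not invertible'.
\text{Invertible}

The MA(q) characteristic polynomial is P(z) = 1 - 0.38z + 0.659z^2.
Invertibility requires all roots to lie outside the unit circle, i.e. |z| > 1 for every root.
Set 1 + (-0.38) z + (0.659) z^2 = 0, i.e. a z^2 + b z + c = 0 with a = 0.659, b = -0.38, c = 1.
Discriminant D = b^2 - 4ac = (-0.38)^2 - 4*(0.659)*1 = 0.1444 - (2.636) = -2.4916.
D < 0, so the roots are the complex-conjugate pair z = (-b +/- i sqrt(-D)) / (2a) = 0.2883 +/- 1.1976i.
For a conjugate pair |z|^2 = z * conj(z) = (product of roots) = c/a = 1/(0.659) = 1.517451, so |z| = sqrt(1.517451) = 1.2318 for both roots.
Moduli of all roots: 1.2318, 1.2318.
All moduli strictly greater than 1? Yes.
Verdict: Invertible.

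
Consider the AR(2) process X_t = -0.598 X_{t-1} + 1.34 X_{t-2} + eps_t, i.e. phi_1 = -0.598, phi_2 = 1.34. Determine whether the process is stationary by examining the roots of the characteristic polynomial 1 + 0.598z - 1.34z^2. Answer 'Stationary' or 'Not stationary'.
\text{Not stationary}

The AR(p) characteristic polynomial is P(z) = 1 + 0.598z - 1.34z^2.
Stationarity requires all roots to lie outside the unit circle, i.e. |z| > 1 for every root.
Set 1 + (0.598) z + (-1.34) z^2 = 0, i.e. a z^2 + b z + c = 0 with a = -1.34, b = 0.598, c = 1.
Discriminant D = b^2 - 4ac = (0.598)^2 - 4*(-1.34)*1 = 0.357604 - (-5.36) = 5.717604.
D >= 0, so the roots are real: z = (-b +/- sqrt(D)) / (2a) = (-0.598 +/- 2.391151) / (-2.68).
  z_1 = (-0.598 + 2.391151) / (-2.68) = -0.6691,   |z_1| = 0.6691.
  z_2 = (-0.598 - 2.391151) / (-2.68) = 1.1154,   |z_2| = 1.1154.
Moduli of all roots: 0.6691, 1.1154.
All moduli strictly greater than 1? No.
Verdict: Not stationary.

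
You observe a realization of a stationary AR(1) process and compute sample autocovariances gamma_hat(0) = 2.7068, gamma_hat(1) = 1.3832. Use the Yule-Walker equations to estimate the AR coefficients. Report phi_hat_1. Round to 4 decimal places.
\hat\phi_{1} = 0.5110

The Yule-Walker equations for an AR(p) process read, in matrix form,
  Gamma_p phi = r_p,   with   (Gamma_p)_{ij} = gamma(|i - j|),
                       (r_p)_i = gamma(i),   i,j = 1..p.
Substitute the sample gammas (Toeplitz matrix and right-hand side of size 1):
  Gamma_p = [[2.7068]]
  r_p     = [1.3832]
With p = 1 this is the single equation gamma(0) phi_1 = gamma(1):
  phi_hat_1 = gamma(1) / gamma(0) = 1.3832 / 2.7068 = 0.5110.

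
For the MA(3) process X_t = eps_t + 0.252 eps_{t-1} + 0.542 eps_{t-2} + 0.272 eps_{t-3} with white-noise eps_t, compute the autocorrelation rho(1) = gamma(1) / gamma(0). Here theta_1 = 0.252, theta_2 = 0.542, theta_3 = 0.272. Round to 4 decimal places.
\rho(1) = 0.3745

For an MA(q) process with theta_0 = 1, the autocovariance is
  gamma(k) = sigma^2 * sum_{i=0..q-k} theta_i * theta_{i+k},
and rho(k) = gamma(k) / gamma(0). Sigma^2 cancels.
  numerator   = (1)*(0.252) + (0.252)*(0.542) + (0.542)*(0.272) = 0.536008.
  denominator = (1)^2 + (0.252)^2 + (0.542)^2 + (0.272)^2 = 1.431252.
  rho(1) = 0.536008 / 1.431252 = 0.3745.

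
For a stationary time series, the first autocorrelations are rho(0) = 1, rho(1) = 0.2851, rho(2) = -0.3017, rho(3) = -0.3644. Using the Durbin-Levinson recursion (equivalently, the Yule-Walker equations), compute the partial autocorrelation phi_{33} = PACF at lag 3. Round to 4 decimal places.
\phi_{33} = -0.1629

The PACF at lag k is phi_{kk}, the last component of the solution
to the Yule-Walker system G_k phi = r_k where
  (G_k)_{ij} = rho(|i - j|), (r_k)_i = rho(i), i,j = 1..k.
Equivalently, Durbin-Levinson gives phi_{kk} iteratively:
  phi_{11} = rho(1)
  phi_{kk} = [rho(k) - sum_{j=1..k-1} phi_{k-1,j} rho(k-j)]
            / [1 - sum_{j=1..k-1} phi_{k-1,j} rho(j)],
  phi_{k,j} = phi_{k-1,j} - phi_{kk} phi_{k-1,k-j},  j = 1..k-1.
Step k = 1:
  phi_11 = rho(1) = 0.2851.
Step k = 2:
  phi_22 = [rho(2) - phi_11 rho(1)] / [1 - phi_11 rho(1)] = [-0.3017 - (0.2851)(0.2851)] / [1 - (0.2851)(0.2851)]
         = -0.38298201 / 0.91871799 = -0.416866.
  Update: phi_21 = phi_11 - phi_22 phi_11 = 0.2851 - (-0.416866)(0.2851) = 0.403948.
Step k = 3:
  phi_33 = [rho(3) - phi_21 rho(2) - phi_22 rho(1)] / [1 - phi_21 rho(1) - phi_22 rho(2)]
    numerator   = -0.3644 - (0.403948)(-0.3017) - (-0.416866)(0.2851) = -0.12368036
    denominator = 1 - (0.403948)(0.2851) - (-0.416866)(-0.3017) = 0.75906593
  phi_33 = -0.12368036 / 0.75906593 = -0.1629.
Therefore phi_{33} = -0.1629.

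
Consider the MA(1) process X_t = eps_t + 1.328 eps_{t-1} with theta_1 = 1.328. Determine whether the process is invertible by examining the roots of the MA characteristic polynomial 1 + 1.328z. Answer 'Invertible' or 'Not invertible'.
\text{Not invertible}

The MA(q) characteristic polynomial is P(z) = 1 + 1.328z.
Invertibility requires all roots to lie outside the unit circle, i.e. |z| > 1 for every root.
This is linear in z: 1 + (1.328) z = 0  =>  z = -1/(1.328) = -0.753012,  |z| = 0.753012.
Moduli of all roots: 0.7530.
All moduli strictly greater than 1? No.
Verdict: Not invertible.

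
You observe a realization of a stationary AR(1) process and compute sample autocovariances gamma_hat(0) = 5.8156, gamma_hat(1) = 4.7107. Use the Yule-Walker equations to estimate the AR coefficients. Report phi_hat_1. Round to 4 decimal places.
\hat\phi_{1} = 0.8100

The Yule-Walker equations for an AR(p) process read, in matrix form,
  Gamma_p phi = r_p,   with   (Gamma_p)_{ij} = gamma(|i - j|),
                       (r_p)_i = gamma(i),   i,j = 1..p.
Substitute the sample gammas (Toeplitz matrix and right-hand side of size 1):
  Gamma_p = [[5.8156]]
  r_p     = [4.7107]
With p = 1 this is the single equation gamma(0) phi_1 = gamma(1):
  phi_hat_1 = gamma(1) / gamma(0) = 4.7107 / 5.8156 = 0.8100.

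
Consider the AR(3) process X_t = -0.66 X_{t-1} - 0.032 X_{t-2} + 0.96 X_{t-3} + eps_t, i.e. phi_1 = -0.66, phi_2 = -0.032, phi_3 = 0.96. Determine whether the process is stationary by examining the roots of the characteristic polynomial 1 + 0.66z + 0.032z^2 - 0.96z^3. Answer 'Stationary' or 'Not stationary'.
\text{Not stationary}

The AR(p) characteristic polynomial is P(z) = 1 + 0.66z + 0.032z^2 - 0.96z^3.
Stationarity requires all roots to lie outside the unit circle, i.e. |z| > 1 for every root.
Degree 3: look for a simple real root z0 first, then factor out (1 - z/z0) and solve the remaining quadratic.
Testing z0 = 1.25: P(1.25) = 1 + (0.66)(1.25) + (0.032)(1.25)^2 + (-0.96)(1.25)^3
  = 1 + (0.825) + (0.05) + (-1.875) = 0.  So z_0 = 1.25 is a root, |z_0| = 1.25.
Divide out the factor (1 - 0.8 z) = (1 - z/z0) (since 1/z0 = 0.8):
  P(z) = (1 - 0.8 z)(1 + (1.46) z + (1.2) z^2)
  [check: z-coef 1.46 - (0.8) = 0.66; z^2-coef 1.2 - (0.8)(1.46) = 0.032; z^3-coef -(0.8)(1.2) = -0.96.]
Remaining roots from the quadratic factor 1 + (1.46) z + (1.2) z^2:
  Set 1 + (1.46) z + (1.2) z^2 = 0, i.e. a z^2 + b z + c = 0 with a = 1.2, b = 1.46, c = 1.
  Discriminant D = b^2 - 4ac = (1.46)^2 - 4*(1.2)*1 = 2.1316 - (4.8) = -2.6684.
  D < 0, so the roots are the complex-conjugate pair z = (-b +/- i sqrt(-D)) / (2a) = -0.6083 +/- 0.6806i.
  For a conjugate pair |z|^2 = z * conj(z) = (product of roots) = c/a = 1/(1.2) = 0.833333, so |z| = sqrt(0.833333) = 0.9129 for both roots.
Moduli of all roots: 1.2500, 0.9129, 0.9129.
All moduli strictly greater than 1? No.
Verdict: Not stationary.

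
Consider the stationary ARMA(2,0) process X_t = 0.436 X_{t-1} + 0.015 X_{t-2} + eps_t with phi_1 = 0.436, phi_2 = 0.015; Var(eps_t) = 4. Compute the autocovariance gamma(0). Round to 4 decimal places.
\gamma(0) = 4.9758

Multiply the model equation by X_{t-k} and take expectations. With theta_0 = psi_0 = 1 and psi_j the MA(infinity) weights, this gives
  gamma(k) - sum_i phi_i gamma(k-i) = c_k,
  c_k = sigma^2 * sum_{j=k..q} theta_j psi_{j-k}   (c_k = 0 for k > q),
using gamma(-m) = gamma(m).
Pure AR (q = 0): c_0 = sigma^2 = 4, c_k = 0 for k >= 1.
Equations for k = 0, 1, 2 (AR order 2, c_2 = 0):
  (E0) gamma(0) = phi_1 gamma(1) + phi_2 gamma(2) + c_0
  (E1) gamma(1) = phi_1 gamma(0) + phi_2 gamma(1) + c_1
  (E2) gamma(2) = phi_1 gamma(1) + phi_2 gamma(0)
From (E1): gamma(1) = A gamma(0) + B with
  A = phi_1 / (1 - phi_2) = 0.436 / 0.985 = 0.44264,   B = c_1 / (1 - phi_2) = 0 / 0.985 = 0.
Insert (E2) into (E0): gamma(0) (1 - phi_2^2) = phi_1 (1 + phi_2) gamma(1) + c_0.
  phi_1 (1 + phi_2) = (0.436)(1.015) = 0.44254,   1 - phi_2^2 = 0.999775.
Replace gamma(1) by A gamma(0) + B and collect gamma(0):
  gamma(0) [0.999775 - (0.44254)(0.44264)] = c_0 = 4
  gamma(0) * 0.803889 = 4
  gamma(0) = 4 / 0.803889 = 4.97581.
Therefore gamma(0) = 4.9758 (to 4 decimal places).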